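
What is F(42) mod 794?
434

Matrix identity: Q^n = [[F_(n+1), F_n], [F_n, F_(n-1)]] with Q = [[1,1],[1,0]].
n = 42 = 101010₂. Square-and-multiply, entries mod 794:
Q^1 = [[1,1],[1,0]]
Q^2 = (Q^1)² = [[2,1],[1,1]]
Q^5 = (Q^2)²·Q = [[8,5],[5,3]]
Q^10 = (Q^5)² = [[89,55],[55,34]]
Q^21 = (Q^10)²·Q = [[243,624],[624,413]]
Q^42 = (Q^21)² = [[609,434],[434,175]]
F_42 mod 794 = Q^42[0][1] = 434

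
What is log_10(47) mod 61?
40

Baby-step giant-step with step n = ⌈√61⌉ = 8.
Baby steps 10^j mod 61 (j:value) for j=0..7: 0:1, 1:10, 2:39, 3:24, 4:57, 5:21, 6:27, 7:26.
Giant-step multiplier: 10^(-8) ≡ 10^(60-8) = 10^52 ≡ 42 (mod 61).
Giant steps γ_i = 47·42^i mod 61: γ_0=47, γ_1=22, γ_2=9, γ_3=12, γ_4=16, γ_5=1 (in table at j=0).
x = i·n + j = 5·8 + 0 = 40.
Check: 10^40 ≡ 47 (mod 61).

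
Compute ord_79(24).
6

79 is prime, so ord(24) divides φ(79) = 78.
Divisors of 78: 1, 2, 3, 6, 13, 26, 39, 78.
Repeated squaring: 24^1 ≡ 24, 24^2 ≡ 23, 24^4 ≡ 55, 24^8 ≡ 23, 24^16 ≡ 55, 24^32 ≡ 23, 24^64 ≡ 55 (mod 79).
Test 24^d mod 79 for each divisor d in increasing order:
24^1 ≡ 24
24^2 ≡ 23
24^3 = 24^2·24^1 ≡ 78
24^6 = 24^4·24^2 ≡ 1  ← first divisor giving 1
The order is 6.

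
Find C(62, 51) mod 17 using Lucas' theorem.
1

Using Lucas' theorem:
Write n=62 and k=51 in base 17:
n in base 17: [3, 11]
k in base 17: [3, 0]
C(62,51) mod 17 = ∏ C(n_i, k_i) mod 17
Digit binomials (mod 17): C(3,3) = 1; C(11,0) = 1
Product: 1 × 1 = 1 ≡ 1 (mod 17)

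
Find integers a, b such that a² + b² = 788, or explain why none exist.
2² + 28² (a=2, b=28)

Factorization: 788 = 2^2 × 197
By Fermat: n is sum of two squares iff every prime p ≡ 3 (mod 4) appears to even power.
All primes ≡ 3 (mod 4) appear to even power.
Search a = 0, 1, 2, … for 788 - a² a perfect square: first hit at a = 2: 788 - 4 = 784 = 28².
788 = 2² + 28² = 4 + 784 ✓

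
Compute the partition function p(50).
204226

p(n) counts ways to write n as a sum of positive integers (order ignored).
Euler's pentagonal recurrence: p(k) = p(k-1) + p(k-2) - p(k-5) - p(k-7) + p(k-12) + p(k-15) - ... (offsets j(3j∓1)/2, signs ++--, p(0)=1, p(<0)=0).
DP table for k = 0..49: p(0)=1, p(1)=1, p(2)=2, p(3)=3, p(4)=5, p(5)=7, p(6)=11, p(7)=15, p(8)=22, p(9)=30, p(10)=42, p(11)=56, p(12)=77, p(13)=101, p(14)=135, p(15)=176, p(16)=231, p(17)=297, p(18)=385, p(19)=490, p(20)=627, p(21)=792, p(22)=1002, p(23)=1255, p(24)=1575, p(25)=1958, p(26)=2436, p(27)=3010, p(28)=3718, p(29)=4565, p(30)=5604, p(31)=6842, p(32)=8349, p(33)=10143, p(34)=12310, p(35)=14883, p(36)=17977, p(37)=21637, p(38)=26015, p(39)=31185, p(40)=37338, p(41)=44583, p(42)=53174, p(43)=63261, p(44)=75175, p(45)=89134, p(46)=105558, p(47)=124754, p(48)=147273, p(49)=173525.
Final step: p(50) = p(49) + p(48) - p(45) - p(43) + p(38) + p(35) - p(28) - p(24) + p(15) + p(10)
= 173525 + 147273 - 89134 - 63261 + 26015 + 14883 - 3718 - 1575 + 176 + 42
= 204226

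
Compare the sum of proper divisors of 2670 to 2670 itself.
abundant

Proper divisors of 2670: sum = 1 + 2 + 3 + 5 + 6 + 10 + 15 + 30 + 89 + 178 + 267 + 445 + 534 + 890 + 1335 = 3810
Since 3810 > 2670, 2670 is abundant.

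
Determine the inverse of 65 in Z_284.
201

gcd(65, 284) = 1, so the inverse exists.
Extended Euclidean algorithm on (284, 65):
284 = 4 × 65 + 24  ⟹  24 = (1)·284 + (-4)·65
65 = 2 × 24 + 17  ⟹  17 = (-2)·284 + (9)·65
24 = 1 × 17 + 7  ⟹  7 = (3)·284 + (-13)·65
17 = 2 × 7 + 3  ⟹  3 = (-8)·284 + (35)·65
7 = 2 × 3 + 1  ⟹  1 = (19)·284 + (-83)·65
So (-83)·65 ≡ 1 (mod 284), i.e. 65^(-1) ≡ -83 ≡ 201 (mod 284).
Check: 65 × 201 = 13065 ≡ 1 (mod 284)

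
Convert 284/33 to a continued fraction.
[8; 1, 1, 1, 1, 6]

Euclidean algorithm steps:
284 = 8 × 33 + 20
33 = 1 × 20 + 13
20 = 1 × 13 + 7
13 = 1 × 7 + 6
7 = 1 × 6 + 1
6 = 6 × 1 + 0
Continued fraction: [8; 1, 1, 1, 1, 6]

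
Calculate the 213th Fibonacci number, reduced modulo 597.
212

Matrix identity: Q^n = [[F_(n+1), F_n], [F_n, F_(n-1)]] with Q = [[1,1],[1,0]].
n = 213 = 11010101₂. Square-and-multiply, entries mod 597:
Q^1 = [[1,1],[1,0]]
Q^3 = (Q^1)²·Q = [[3,2],[2,1]]
Q^6 = (Q^3)² = [[13,8],[8,5]]
Q^13 = (Q^6)²·Q = [[377,233],[233,144]]
Q^26 = (Q^13)² = [[5,202],[202,400]]
Q^53 = (Q^26)²·Q = [[254,233],[233,21]]
Q^106 = (Q^53)² = [[2,196],[196,403]]
Q^213 = (Q^106)²·Q = [[191,212],[212,576]]
F_213 mod 597 = Q^213[0][1] = 212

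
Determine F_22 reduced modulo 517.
133

Matrix identity: Q^n = [[F_(n+1), F_n], [F_n, F_(n-1)]] with Q = [[1,1],[1,0]].
n = 22 = 10110₂. Square-and-multiply, entries mod 517:
Q^1 = [[1,1],[1,0]]
Q^2 = (Q^1)² = [[2,1],[1,1]]
Q^5 = (Q^2)²·Q = [[8,5],[5,3]]
Q^11 = (Q^5)²·Q = [[144,89],[89,55]]
Q^22 = (Q^11)² = [[222,133],[133,89]]
F_22 mod 517 = Q^22[0][1] = 133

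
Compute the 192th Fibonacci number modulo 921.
66

Matrix identity: Q^n = [[F_(n+1), F_n], [F_n, F_(n-1)]] with Q = [[1,1],[1,0]].
n = 192 = 11000000₂. Square-and-multiply, entries mod 921:
Q^1 = [[1,1],[1,0]]
Q^3 = (Q^1)²·Q = [[3,2],[2,1]]
Q^6 = (Q^3)² = [[13,8],[8,5]]
Q^12 = (Q^6)² = [[233,144],[144,89]]
Q^24 = (Q^12)² = [[424,318],[318,106]]
Q^48 = (Q^24)² = [[916,918],[918,919]]
Q^96 = (Q^48)² = [[34,21],[21,13]]
Q^192 = (Q^96)² = [[676,66],[66,610]]
F_192 mod 921 = Q^192[0][1] = 66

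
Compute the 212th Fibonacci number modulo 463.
271

Matrix identity: Q^n = [[F_(n+1), F_n], [F_n, F_(n-1)]] with Q = [[1,1],[1,0]].
n = 212 = 11010100₂. Square-and-multiply, entries mod 463:
Q^1 = [[1,1],[1,0]]
Q^3 = (Q^1)²·Q = [[3,2],[2,1]]
Q^6 = (Q^3)² = [[13,8],[8,5]]
Q^13 = (Q^6)²·Q = [[377,233],[233,144]]
Q^26 = (Q^13)² = [[106,87],[87,19]]
Q^53 = (Q^26)²·Q = [[48,285],[285,226]]
Q^106 = (Q^53)² = [[189,306],[306,346]]
Q^212 = (Q^106)² = [[180,271],[271,372]]
F_212 mod 463 = Q^212[0][1] = 271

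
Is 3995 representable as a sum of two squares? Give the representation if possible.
Not possible

Factorization: 3995 = 5 × 17 × 47
By Fermat: n is sum of two squares iff every prime p ≡ 3 (mod 4) appears to even power.
Prime(s) ≡ 3 (mod 4) with odd exponent: [(47, 1)]
Therefore 3995 cannot be expressed as a² + b².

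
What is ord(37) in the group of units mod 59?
58

59 is prime, so ord(37) divides φ(59) = 58.
Divisors of 58: 1, 2, 29, 58.
Repeated squaring: 37^1 ≡ 37, 37^2 ≡ 12, 37^4 ≡ 26, 37^8 ≡ 27, 37^16 ≡ 21, 37^32 ≡ 28 (mod 59).
Test 37^d mod 59 for each divisor d in increasing order:
37^1 ≡ 37
37^2 ≡ 12
37^29 = 37^16·37^8·37^4·37^1 ≡ 58
37^58 = 37^32·37^16·37^8·37^2 ≡ 1  ← first divisor giving 1
The order is 58.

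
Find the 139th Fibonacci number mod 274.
273

Matrix identity: Q^n = [[F_(n+1), F_n], [F_n, F_(n-1)]] with Q = [[1,1],[1,0]].
n = 139 = 10001011₂. Square-and-multiply, entries mod 274:
Q^1 = [[1,1],[1,0]]
Q^2 = (Q^1)² = [[2,1],[1,1]]
Q^4 = (Q^2)² = [[5,3],[3,2]]
Q^8 = (Q^4)² = [[34,21],[21,13]]
Q^17 = (Q^8)²·Q = [[118,227],[227,165]]
Q^34 = (Q^17)² = [[241,125],[125,116]]
Q^69 = (Q^34)²·Q = [[237,0],[0,237]]
Q^139 = (Q^69)²·Q = [[273,273],[273,0]]
F_139 mod 274 = Q^139[0][1] = 273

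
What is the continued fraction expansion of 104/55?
[1; 1, 8, 6]

Euclidean algorithm steps:
104 = 1 × 55 + 49
55 = 1 × 49 + 6
49 = 8 × 6 + 1
6 = 6 × 1 + 0
Continued fraction: [1; 1, 8, 6]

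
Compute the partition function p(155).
66493182097

p(n) counts ways to write n as a sum of positive integers (order ignored).
Euler's pentagonal recurrence: p(k) = p(k-1) + p(k-2) - p(k-5) - p(k-7) + p(k-12) + p(k-15) - ... (offsets j(3j∓1)/2, signs ++--, p(0)=1, p(<0)=0).
DP table for k = 0..154: p(0)=1, p(1)=1, p(2)=2, p(3)=3, p(4)=5, p(5)=7, p(6)=11, p(7)=15, p(8)=22, p(9)=30, p(10)=42, p(11)=56, p(12)=77, p(13)=101, p(14)=135, p(15)=176, p(16)=231, p(17)=297, p(18)=385, p(19)=490, p(20)=627, p(21)=792, p(22)=1002, p(23)=1255, p(24)=1575, p(25)=1958, p(26)=2436, p(27)=3010, p(28)=3718, p(29)=4565, p(30)=5604, p(31)=6842, p(32)=8349, p(33)=10143, p(34)=12310, p(35)=14883, p(36)=17977, p(37)=21637, p(38)=26015, p(39)=31185, p(40)=37338, p(41)=44583, p(42)=53174, p(43)=63261, p(44)=75175, p(45)=89134, p(46)=105558, p(47)=124754, p(48)=147273, p(49)=173525, p(50)=204226, p(51)=239943, p(52)=281589, p(53)=329931, p(54)=386155, p(55)=451276, p(56)=526823, p(57)=614154, p(58)=715220, p(59)=831820, p(60)=966467, p(61)=1121505, p(62)=1300156, p(63)=1505499, p(64)=1741630, p(65)=2012558, p(66)=2323520, p(67)=2679689, p(68)=3087735, p(69)=3554345, p(70)=4087968, p(71)=4697205, p(72)=5392783, p(73)=6185689, p(74)=7089500, p(75)=8118264, p(76)=9289091, p(77)=10619863, p(78)=12132164, p(79)=13848650, p(80)=15796476, p(81)=18004327, p(82)=20506255, p(83)=23338469, p(84)=26543660, p(85)=30167357, p(86)=34262962, p(87)=38887673, p(88)=44108109, p(89)=49995925, p(90)=56634173, p(91)=64112359, p(92)=72533807, p(93)=82010177, p(94)=92669720, p(95)=104651419, p(96)=118114304, p(97)=133230930, p(98)=150198136, p(99)=169229875, p(100)=190569292, p(101)=214481126, p(102)=241265379, p(103)=271248950, p(104)=304801365, p(105)=342325709, p(106)=384276336, p(107)=431149389, p(108)=483502844, p(109)=541946240, p(110)=607163746, p(111)=679903203, p(112)=761002156, p(113)=851376628, p(114)=952050665, p(115)=1064144451, p(116)=1188908248, p(117)=1327710076, p(118)=1482074143, p(119)=1653668665, p(120)=1844349560, p(121)=2056148051, p(122)=2291320912, p(123)=2552338241, p(124)=2841940500, p(125)=3163127352, p(126)=3519222692, p(127)=3913864295, p(128)=4351078600, p(129)=4835271870, p(130)=5371315400, p(131)=5964539504, p(132)=6620830889, p(133)=7346629512, p(134)=8149040695, p(135)=9035836076, p(136)=10015581680, p(137)=11097645016, p(138)=12292341831, p(139)=13610949895, p(140)=15065878135, p(141)=16670689208, p(142)=18440293320, p(143)=20390982757, p(144)=22540654445, p(145)=24908858009, p(146)=27517052599, p(147)=30388671978, p(148)=33549419497, p(149)=37027355200, p(150)=40853235313, p(151)=45060624582, p(152)=49686288421, p(153)=54770336324, p(154)=60356673280.
Final step: p(155) = p(154) + p(153) - p(150) - p(148) + p(143) + p(140) - p(133) - p(129) + p(120) + p(115) - p(104) - p(98) + p(85) + p(78) - p(63) - p(55) + p(38) + p(29) - p(10) - p(0)
= 60356673280 + 54770336324 - 40853235313 - 33549419497 + 20390982757 + 15065878135 - 7346629512 - 4835271870 + 1844349560 + 1064144451 - 304801365 - 150198136 + 30167357 + 12132164 - 1505499 - 451276 + 26015 + 4565 - 42 - 1
= 66493182097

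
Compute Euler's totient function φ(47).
46

47 = 47
φ(n) = n × ∏(1 - 1/p) for each prime p dividing n
φ(47) = 47 × (1 - 1/47) = 46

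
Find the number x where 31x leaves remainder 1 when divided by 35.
26

gcd(31, 35) = 1, so the inverse exists.
Extended Euclidean algorithm on (35, 31):
35 = 1 × 31 + 4  ⟹  4 = (1)·35 + (-1)·31
31 = 7 × 4 + 3  ⟹  3 = (-7)·35 + (8)·31
4 = 1 × 3 + 1  ⟹  1 = (8)·35 + (-9)·31
So (-9)·31 ≡ 1 (mod 35), i.e. 31^(-1) ≡ -9 ≡ 26 (mod 35).
Check: 31 × 26 = 806 ≡ 1 (mod 35)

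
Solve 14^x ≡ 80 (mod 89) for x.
54

Baby-step giant-step with step n = ⌈√89⌉ = 10.
Baby steps 14^j mod 89 (j:value) for j=0..9: 0:1, 1:14, 2:18, 3:74, 4:57, 5:86, 6:47, 7:35, 8:45, 9:7.
Giant-step multiplier: 14^(-10) ≡ 14^(88-10) = 14^78 ≡ 10 (mod 89).
Giant steps γ_i = 80·10^i mod 89: γ_0=80, γ_1=88, γ_2=79, γ_3=78, γ_4=68, γ_5=57 (in table at j=4).
x = i·n + j = 5·10 + 4 = 54.
Check: 14^54 ≡ 80 (mod 89).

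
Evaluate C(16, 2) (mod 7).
1

Using Lucas' theorem:
Write n=16 and k=2 in base 7:
n in base 7: [2, 2]
k in base 7: [0, 2]
C(16,2) mod 7 = ∏ C(n_i, k_i) mod 7
Digit binomials (mod 7): C(2,0) = 1; C(2,2) = 1
Product: 1 × 1 = 1 ≡ 1 (mod 7)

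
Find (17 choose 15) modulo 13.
6

Using Lucas' theorem:
Write n=17 and k=15 in base 13:
n in base 13: [1, 4]
k in base 13: [1, 2]
C(17,15) mod 13 = ∏ C(n_i, k_i) mod 13
Digit binomials (mod 13): C(1,1) = 1; C(4,2) = 6
Product: 1 × 6 = 6 ≡ 6 (mod 13)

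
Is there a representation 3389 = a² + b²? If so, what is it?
5² + 58² (a=5, b=58)

Factorization: 3389 = 3389
By Fermat: n is sum of two squares iff every prime p ≡ 3 (mod 4) appears to even power.
All primes ≡ 3 (mod 4) appear to even power.
Search a = 0, 1, 2, … for 3389 - a² a perfect square: first hit at a = 5: 3389 - 25 = 3364 = 58².
3389 = 5² + 58² = 25 + 3364 ✓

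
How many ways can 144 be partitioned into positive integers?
22540654445

p(n) counts ways to write n as a sum of positive integers (order ignored).
Euler's pentagonal recurrence: p(k) = p(k-1) + p(k-2) - p(k-5) - p(k-7) + p(k-12) + p(k-15) - ... (offsets j(3j∓1)/2, signs ++--, p(0)=1, p(<0)=0).
DP table for k = 0..143: p(0)=1, p(1)=1, p(2)=2, p(3)=3, p(4)=5, p(5)=7, p(6)=11, p(7)=15, p(8)=22, p(9)=30, p(10)=42, p(11)=56, p(12)=77, p(13)=101, p(14)=135, p(15)=176, p(16)=231, p(17)=297, p(18)=385, p(19)=490, p(20)=627, p(21)=792, p(22)=1002, p(23)=1255, p(24)=1575, p(25)=1958, p(26)=2436, p(27)=3010, p(28)=3718, p(29)=4565, p(30)=5604, p(31)=6842, p(32)=8349, p(33)=10143, p(34)=12310, p(35)=14883, p(36)=17977, p(37)=21637, p(38)=26015, p(39)=31185, p(40)=37338, p(41)=44583, p(42)=53174, p(43)=63261, p(44)=75175, p(45)=89134, p(46)=105558, p(47)=124754, p(48)=147273, p(49)=173525, p(50)=204226, p(51)=239943, p(52)=281589, p(53)=329931, p(54)=386155, p(55)=451276, p(56)=526823, p(57)=614154, p(58)=715220, p(59)=831820, p(60)=966467, p(61)=1121505, p(62)=1300156, p(63)=1505499, p(64)=1741630, p(65)=2012558, p(66)=2323520, p(67)=2679689, p(68)=3087735, p(69)=3554345, p(70)=4087968, p(71)=4697205, p(72)=5392783, p(73)=6185689, p(74)=7089500, p(75)=8118264, p(76)=9289091, p(77)=10619863, p(78)=12132164, p(79)=13848650, p(80)=15796476, p(81)=18004327, p(82)=20506255, p(83)=23338469, p(84)=26543660, p(85)=30167357, p(86)=34262962, p(87)=38887673, p(88)=44108109, p(89)=49995925, p(90)=56634173, p(91)=64112359, p(92)=72533807, p(93)=82010177, p(94)=92669720, p(95)=104651419, p(96)=118114304, p(97)=133230930, p(98)=150198136, p(99)=169229875, p(100)=190569292, p(101)=214481126, p(102)=241265379, p(103)=271248950, p(104)=304801365, p(105)=342325709, p(106)=384276336, p(107)=431149389, p(108)=483502844, p(109)=541946240, p(110)=607163746, p(111)=679903203, p(112)=761002156, p(113)=851376628, p(114)=952050665, p(115)=1064144451, p(116)=1188908248, p(117)=1327710076, p(118)=1482074143, p(119)=1653668665, p(120)=1844349560, p(121)=2056148051, p(122)=2291320912, p(123)=2552338241, p(124)=2841940500, p(125)=3163127352, p(126)=3519222692, p(127)=3913864295, p(128)=4351078600, p(129)=4835271870, p(130)=5371315400, p(131)=5964539504, p(132)=6620830889, p(133)=7346629512, p(134)=8149040695, p(135)=9035836076, p(136)=10015581680, p(137)=11097645016, p(138)=12292341831, p(139)=13610949895, p(140)=15065878135, p(141)=16670689208, p(142)=18440293320, p(143)=20390982757.
Final step: p(144) = p(143) + p(142) - p(139) - p(137) + p(132) + p(129) - p(122) - p(118) + p(109) + p(104) - p(93) - p(87) + p(74) + p(67) - p(52) - p(44) + p(27) + p(18)
= 20390982757 + 18440293320 - 13610949895 - 11097645016 + 6620830889 + 4835271870 - 2291320912 - 1482074143 + 541946240 + 304801365 - 82010177 - 38887673 + 7089500 + 2679689 - 281589 - 75175 + 3010 + 385
= 22540654445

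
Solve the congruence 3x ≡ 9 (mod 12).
x ≡ 3 (mod 4)

gcd(3, 12) = 3, which divides 9, so solutions exist.
Divide through by 3: x ≡ 3 (mod 4).
The coefficient of x is now 1, so x ≡ 3 (mod 4).
Check: 3 × 3 = 9 ≡ 9 (mod 12).
x ≡ 3 (mod 4), giving 3 solutions mod 12.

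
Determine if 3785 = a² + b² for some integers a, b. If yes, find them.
8² + 61² (a=8, b=61)

Factorization: 3785 = 5 × 757
By Fermat: n is sum of two squares iff every prime p ≡ 3 (mod 4) appears to even power.
All primes ≡ 3 (mod 4) appear to even power.
Search a = 0, 1, 2, … for 3785 - a² a perfect square: first hit at a = 8: 3785 - 64 = 3721 = 61².
3785 = 8² + 61² = 64 + 3721 ✓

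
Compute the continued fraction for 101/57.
[1; 1, 3, 2, 1, 1, 2]

Euclidean algorithm steps:
101 = 1 × 57 + 44
57 = 1 × 44 + 13
44 = 3 × 13 + 5
13 = 2 × 5 + 3
5 = 1 × 3 + 2
3 = 1 × 2 + 1
2 = 2 × 1 + 0
Continued fraction: [1; 1, 3, 2, 1, 1, 2]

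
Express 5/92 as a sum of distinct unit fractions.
1/19 + 1/583 + 1/1019084

Greedy algorithm:
5/92: ceiling(92/5) = 19, use 1/19
3/1748: ceiling(1748/3) = 583, use 1/583
1/1019084: ceiling(1019084/1) = 1019084, use 1/1019084
Result: 5/92 = 1/19 + 1/583 + 1/1019084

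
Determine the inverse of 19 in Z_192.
91

gcd(19, 192) = 1, so the inverse exists.
Extended Euclidean algorithm on (192, 19):
192 = 10 × 19 + 2  ⟹  2 = (1)·192 + (-10)·19
19 = 9 × 2 + 1  ⟹  1 = (-9)·192 + (91)·19
So (91)·19 ≡ 1 (mod 192), i.e. 19^(-1) ≡ 91 (mod 192).
Check: 19 × 91 = 1729 ≡ 1 (mod 192)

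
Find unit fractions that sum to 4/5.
1/2 + 1/4 + 1/20

Greedy algorithm:
4/5: ceiling(5/4) = 2, use 1/2
3/10: ceiling(10/3) = 4, use 1/4
1/20: ceiling(20/1) = 20, use 1/20
Result: 4/5 = 1/2 + 1/4 + 1/20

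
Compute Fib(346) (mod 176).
151

Matrix identity: Q^n = [[F_(n+1), F_n], [F_n, F_(n-1)]] with Q = [[1,1],[1,0]].
n = 346 = 101011010₂. Square-and-multiply, entries mod 176:
Q^1 = [[1,1],[1,0]]
Q^2 = (Q^1)² = [[2,1],[1,1]]
Q^5 = (Q^2)²·Q = [[8,5],[5,3]]
Q^10 = (Q^5)² = [[89,55],[55,34]]
Q^21 = (Q^10)²·Q = [[111,34],[34,77]]
Q^43 = (Q^21)²·Q = [[157,101],[101,56]]
Q^86 = (Q^43)² = [[2,41],[41,137]]
Q^173 = (Q^86)²·Q = [[168,101],[101,67]]
Q^346 = (Q^173)² = [[57,151],[151,82]]
F_346 mod 176 = Q^346[0][1] = 151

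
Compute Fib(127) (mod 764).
93

Matrix identity: Q^n = [[F_(n+1), F_n], [F_n, F_(n-1)]] with Q = [[1,1],[1,0]].
n = 127 = 1111111₂. Square-and-multiply, entries mod 764:
Q^1 = [[1,1],[1,0]]
Q^3 = (Q^1)²·Q = [[3,2],[2,1]]
Q^7 = (Q^3)²·Q = [[21,13],[13,8]]
Q^15 = (Q^7)²·Q = [[223,610],[610,377]]
Q^31 = (Q^15)²·Q = [[145,101],[101,44]]
Q^63 = (Q^31)²·Q = [[655,666],[666,753]]
Q^127 = (Q^63)²·Q = [[393,93],[93,300]]
F_127 mod 764 = Q^127[0][1] = 93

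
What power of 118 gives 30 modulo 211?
142

Baby-step giant-step with step n = ⌈√211⌉ = 15.
Baby steps 118^j mod 211 (j:value) for j=0..14: 0:1, 1:118, 2:209, 3:186, 4:4, 5:50, 6:203, 7:111, 8:16, 9:200, 10:179, 11:22, 12:64, 13:167, 14:83.
Giant-step multiplier: 118^(-15) ≡ 118^(210-15) = 118^195 ≡ 12 (mod 211).
Giant steps γ_i = 30·12^i mod 211: γ_0=30, γ_1=149, γ_2=100, γ_3=145, γ_4=52, γ_5=202, γ_6=103, γ_7=181, γ_8=62, γ_9=111 (in table at j=7).
x = i·n + j = 9·15 + 7 = 142.
Check: 118^142 ≡ 30 (mod 211).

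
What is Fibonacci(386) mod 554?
107

Matrix identity: Q^n = [[F_(n+1), F_n], [F_n, F_(n-1)]] with Q = [[1,1],[1,0]].
n = 386 = 110000010₂. Square-and-multiply, entries mod 554:
Q^1 = [[1,1],[1,0]]
Q^3 = (Q^1)²·Q = [[3,2],[2,1]]
Q^6 = (Q^3)² = [[13,8],[8,5]]
Q^12 = (Q^6)² = [[233,144],[144,89]]
Q^24 = (Q^12)² = [[235,386],[386,403]]
Q^48 = (Q^24)² = [[349,292],[292,57]]
Q^96 = (Q^48)² = [[423,550],[550,427]]
Q^193 = (Q^96)²·Q = [[481,3],[3,478]]
Q^386 = (Q^193)² = [[352,107],[107,245]]
F_386 mod 554 = Q^386[0][1] = 107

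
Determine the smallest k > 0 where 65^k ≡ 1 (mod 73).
6

73 is prime, so ord(65) divides φ(73) = 72.
Divisors of 72: 1, 2, 3, 4, 6, 8, 9, 12, 18, 24, 36, 72.
Repeated squaring: 65^1 ≡ 65, 65^2 ≡ 64, 65^4 ≡ 8, 65^8 ≡ 64, 65^16 ≡ 8, 65^32 ≡ 64, 65^64 ≡ 8 (mod 73).
Test 65^d mod 73 for each divisor d in increasing order:
65^1 ≡ 65
65^2 ≡ 64
65^3 = 65^2·65^1 ≡ 72
65^4 ≡ 8
65^6 = 65^4·65^2 ≡ 1  ← first divisor giving 1
The order is 6.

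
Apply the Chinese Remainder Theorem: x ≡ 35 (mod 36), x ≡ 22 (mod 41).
719

Using Chinese Remainder Theorem:
M = 36 × 41 = 1476
M1 = 41, M2 = 36
y1 = 41^(-1) mod 36 = 29
y2 = 36^(-1) mod 41 = 8
x = (35×41×29 + 22×36×8) mod 1476 = 719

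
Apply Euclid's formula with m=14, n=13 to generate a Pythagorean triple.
(27, 364, 365)

Euclid's formula: a = m² - n², b = 2mn, c = m² + n²
m = 14, n = 13
a = 14² - 13² = 196 - 169 = 27
b = 2 × 14 × 13 = 364
c = 14² + 13² = 196 + 169 = 365
Verification: 27² + 364² = 729 + 132496 = 133225 = 365² ✓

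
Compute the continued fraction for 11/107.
[0; 9, 1, 2, 1, 2]

Euclidean algorithm steps:
11 = 0 × 107 + 11
107 = 9 × 11 + 8
11 = 1 × 8 + 3
8 = 2 × 3 + 2
3 = 1 × 2 + 1
2 = 2 × 1 + 0
Continued fraction: [0; 9, 1, 2, 1, 2]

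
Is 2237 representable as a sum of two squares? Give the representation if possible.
11² + 46² (a=11, b=46)

Factorization: 2237 = 2237
By Fermat: n is sum of two squares iff every prime p ≡ 3 (mod 4) appears to even power.
All primes ≡ 3 (mod 4) appear to even power.
Search a = 0, 1, 2, … for 2237 - a² a perfect square: first hit at a = 11: 2237 - 121 = 2116 = 46².
2237 = 11² + 46² = 121 + 2116 ✓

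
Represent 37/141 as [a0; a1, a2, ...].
[0; 3, 1, 4, 3, 2]

Euclidean algorithm steps:
37 = 0 × 141 + 37
141 = 3 × 37 + 30
37 = 1 × 30 + 7
30 = 4 × 7 + 2
7 = 3 × 2 + 1
2 = 2 × 1 + 0
Continued fraction: [0; 3, 1, 4, 3, 2]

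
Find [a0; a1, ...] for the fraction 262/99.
[2; 1, 1, 1, 4, 1, 5]

Euclidean algorithm steps:
262 = 2 × 99 + 64
99 = 1 × 64 + 35
64 = 1 × 35 + 29
35 = 1 × 29 + 6
29 = 4 × 6 + 5
6 = 1 × 5 + 1
5 = 5 × 1 + 0
Continued fraction: [2; 1, 1, 1, 4, 1, 5]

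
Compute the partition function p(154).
60356673280

p(n) counts ways to write n as a sum of positive integers (order ignored).
Euler's pentagonal recurrence: p(k) = p(k-1) + p(k-2) - p(k-5) - p(k-7) + p(k-12) + p(k-15) - ... (offsets j(3j∓1)/2, signs ++--, p(0)=1, p(<0)=0).
DP table for k = 0..153: p(0)=1, p(1)=1, p(2)=2, p(3)=3, p(4)=5, p(5)=7, p(6)=11, p(7)=15, p(8)=22, p(9)=30, p(10)=42, p(11)=56, p(12)=77, p(13)=101, p(14)=135, p(15)=176, p(16)=231, p(17)=297, p(18)=385, p(19)=490, p(20)=627, p(21)=792, p(22)=1002, p(23)=1255, p(24)=1575, p(25)=1958, p(26)=2436, p(27)=3010, p(28)=3718, p(29)=4565, p(30)=5604, p(31)=6842, p(32)=8349, p(33)=10143, p(34)=12310, p(35)=14883, p(36)=17977, p(37)=21637, p(38)=26015, p(39)=31185, p(40)=37338, p(41)=44583, p(42)=53174, p(43)=63261, p(44)=75175, p(45)=89134, p(46)=105558, p(47)=124754, p(48)=147273, p(49)=173525, p(50)=204226, p(51)=239943, p(52)=281589, p(53)=329931, p(54)=386155, p(55)=451276, p(56)=526823, p(57)=614154, p(58)=715220, p(59)=831820, p(60)=966467, p(61)=1121505, p(62)=1300156, p(63)=1505499, p(64)=1741630, p(65)=2012558, p(66)=2323520, p(67)=2679689, p(68)=3087735, p(69)=3554345, p(70)=4087968, p(71)=4697205, p(72)=5392783, p(73)=6185689, p(74)=7089500, p(75)=8118264, p(76)=9289091, p(77)=10619863, p(78)=12132164, p(79)=13848650, p(80)=15796476, p(81)=18004327, p(82)=20506255, p(83)=23338469, p(84)=26543660, p(85)=30167357, p(86)=34262962, p(87)=38887673, p(88)=44108109, p(89)=49995925, p(90)=56634173, p(91)=64112359, p(92)=72533807, p(93)=82010177, p(94)=92669720, p(95)=104651419, p(96)=118114304, p(97)=133230930, p(98)=150198136, p(99)=169229875, p(100)=190569292, p(101)=214481126, p(102)=241265379, p(103)=271248950, p(104)=304801365, p(105)=342325709, p(106)=384276336, p(107)=431149389, p(108)=483502844, p(109)=541946240, p(110)=607163746, p(111)=679903203, p(112)=761002156, p(113)=851376628, p(114)=952050665, p(115)=1064144451, p(116)=1188908248, p(117)=1327710076, p(118)=1482074143, p(119)=1653668665, p(120)=1844349560, p(121)=2056148051, p(122)=2291320912, p(123)=2552338241, p(124)=2841940500, p(125)=3163127352, p(126)=3519222692, p(127)=3913864295, p(128)=4351078600, p(129)=4835271870, p(130)=5371315400, p(131)=5964539504, p(132)=6620830889, p(133)=7346629512, p(134)=8149040695, p(135)=9035836076, p(136)=10015581680, p(137)=11097645016, p(138)=12292341831, p(139)=13610949895, p(140)=15065878135, p(141)=16670689208, p(142)=18440293320, p(143)=20390982757, p(144)=22540654445, p(145)=24908858009, p(146)=27517052599, p(147)=30388671978, p(148)=33549419497, p(149)=37027355200, p(150)=40853235313, p(151)=45060624582, p(152)=49686288421, p(153)=54770336324.
Final step: p(154) = p(153) + p(152) - p(149) - p(147) + p(142) + p(139) - p(132) - p(128) + p(119) + p(114) - p(103) - p(97) + p(84) + p(77) - p(62) - p(54) + p(37) + p(28) - p(9)
= 54770336324 + 49686288421 - 37027355200 - 30388671978 + 18440293320 + 13610949895 - 6620830889 - 4351078600 + 1653668665 + 952050665 - 271248950 - 133230930 + 26543660 + 10619863 - 1300156 - 386155 + 21637 + 3718 - 30
= 60356673280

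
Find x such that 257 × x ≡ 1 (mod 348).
65

gcd(257, 348) = 1, so the inverse exists.
Extended Euclidean algorithm on (348, 257):
348 = 1 × 257 + 91  ⟹  91 = (1)·348 + (-1)·257
257 = 2 × 91 + 75  ⟹  75 = (-2)·348 + (3)·257
91 = 1 × 75 + 16  ⟹  16 = (3)·348 + (-4)·257
75 = 4 × 16 + 11  ⟹  11 = (-14)·348 + (19)·257
16 = 1 × 11 + 5  ⟹  5 = (17)·348 + (-23)·257
11 = 2 × 5 + 1  ⟹  1 = (-48)·348 + (65)·257
So (65)·257 ≡ 1 (mod 348), i.e. 257^(-1) ≡ 65 (mod 348).
Check: 257 × 65 = 16705 ≡ 1 (mod 348)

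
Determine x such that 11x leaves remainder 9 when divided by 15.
x ≡ 9 (mod 15)

gcd(11, 15) = 1, which divides 9, so solutions exist.
Find 11^(-1) mod 15 by the extended Euclidean algorithm:
15 = 1 × 11 + 4  ⟹  4 = (1)·15 + (-1)·11
11 = 2 × 4 + 3  ⟹  3 = (-2)·15 + (3)·11
4 = 1 × 3 + 1  ⟹  1 = (3)·15 + (-4)·11
So (-4)·11 ≡ 1 (mod 15), i.e. 11^(-1) ≡ -4 ≡ 11 (mod 15).
x ≡ 11 × 9 = 99 ≡ 9 (mod 15).
Check: 11 × 9 = 99 ≡ 9 (mod 15).
Unique solution: x ≡ 9 (mod 15)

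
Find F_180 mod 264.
0

Matrix identity: Q^n = [[F_(n+1), F_n], [F_n, F_(n-1)]] with Q = [[1,1],[1,0]].
n = 180 = 10110100₂. Square-and-multiply, entries mod 264:
Q^1 = [[1,1],[1,0]]
Q^2 = (Q^1)² = [[2,1],[1,1]]
Q^5 = (Q^2)²·Q = [[8,5],[5,3]]
Q^11 = (Q^5)²·Q = [[144,89],[89,55]]
Q^22 = (Q^11)² = [[145,23],[23,122]]
Q^45 = (Q^22)²·Q = [[239,170],[170,69]]
Q^90 = (Q^45)² = [[221,88],[88,133]]
Q^180 = (Q^90)² = [[89,0],[0,89]]
F_180 mod 264 = Q^180[0][1] = 0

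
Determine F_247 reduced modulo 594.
211

Matrix identity: Q^n = [[F_(n+1), F_n], [F_n, F_(n-1)]] with Q = [[1,1],[1,0]].
n = 247 = 11110111₂. Square-and-multiply, entries mod 594:
Q^1 = [[1,1],[1,0]]
Q^3 = (Q^1)²·Q = [[3,2],[2,1]]
Q^7 = (Q^3)²·Q = [[21,13],[13,8]]
Q^15 = (Q^7)²·Q = [[393,16],[16,377]]
Q^30 = (Q^15)² = [[265,440],[440,419]]
Q^61 = (Q^30)²·Q = [[485,89],[89,396]]
Q^123 = (Q^61)²·Q = [[201,200],[200,1]]
Q^247 = (Q^123)²·Q = [[219,211],[211,8]]
F_247 mod 594 = Q^247[0][1] = 211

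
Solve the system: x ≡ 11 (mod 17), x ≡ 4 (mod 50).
504

Using Chinese Remainder Theorem:
M = 17 × 50 = 850
M1 = 50, M2 = 17
y1 = 50^(-1) mod 17 = 16
y2 = 17^(-1) mod 50 = 3
x = (11×50×16 + 4×17×3) mod 850 = 504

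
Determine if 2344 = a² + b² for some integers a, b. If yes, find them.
30² + 38² (a=30, b=38)

Factorization: 2344 = 2^3 × 293
By Fermat: n is sum of two squares iff every prime p ≡ 3 (mod 4) appears to even power.
All primes ≡ 3 (mod 4) appear to even power.
Search a = 0, 1, 2, … for 2344 - a² a perfect square: first hit at a = 30: 2344 - 900 = 1444 = 38².
2344 = 30² + 38² = 900 + 1444 ✓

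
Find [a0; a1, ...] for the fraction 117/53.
[2; 4, 1, 4, 2]

Euclidean algorithm steps:
117 = 2 × 53 + 11
53 = 4 × 11 + 9
11 = 1 × 9 + 2
9 = 4 × 2 + 1
2 = 2 × 1 + 0
Continued fraction: [2; 4, 1, 4, 2]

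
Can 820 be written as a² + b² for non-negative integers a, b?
6² + 28² (a=6, b=28)

Factorization: 820 = 2^2 × 5 × 41
By Fermat: n is sum of two squares iff every prime p ≡ 3 (mod 4) appears to even power.
All primes ≡ 3 (mod 4) appear to even power.
Search a = 0, 1, 2, … for 820 - a² a perfect square: first hit at a = 6: 820 - 36 = 784 = 28².
820 = 6² + 28² = 36 + 784 ✓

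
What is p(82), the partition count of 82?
20506255

p(n) counts ways to write n as a sum of positive integers (order ignored).
Euler's pentagonal recurrence: p(k) = p(k-1) + p(k-2) - p(k-5) - p(k-7) + p(k-12) + p(k-15) - ... (offsets j(3j∓1)/2, signs ++--, p(0)=1, p(<0)=0).
DP table for k = 0..81: p(0)=1, p(1)=1, p(2)=2, p(3)=3, p(4)=5, p(5)=7, p(6)=11, p(7)=15, p(8)=22, p(9)=30, p(10)=42, p(11)=56, p(12)=77, p(13)=101, p(14)=135, p(15)=176, p(16)=231, p(17)=297, p(18)=385, p(19)=490, p(20)=627, p(21)=792, p(22)=1002, p(23)=1255, p(24)=1575, p(25)=1958, p(26)=2436, p(27)=3010, p(28)=3718, p(29)=4565, p(30)=5604, p(31)=6842, p(32)=8349, p(33)=10143, p(34)=12310, p(35)=14883, p(36)=17977, p(37)=21637, p(38)=26015, p(39)=31185, p(40)=37338, p(41)=44583, p(42)=53174, p(43)=63261, p(44)=75175, p(45)=89134, p(46)=105558, p(47)=124754, p(48)=147273, p(49)=173525, p(50)=204226, p(51)=239943, p(52)=281589, p(53)=329931, p(54)=386155, p(55)=451276, p(56)=526823, p(57)=614154, p(58)=715220, p(59)=831820, p(60)=966467, p(61)=1121505, p(62)=1300156, p(63)=1505499, p(64)=1741630, p(65)=2012558, p(66)=2323520, p(67)=2679689, p(68)=3087735, p(69)=3554345, p(70)=4087968, p(71)=4697205, p(72)=5392783, p(73)=6185689, p(74)=7089500, p(75)=8118264, p(76)=9289091, p(77)=10619863, p(78)=12132164, p(79)=13848650, p(80)=15796476, p(81)=18004327.
Final step: p(82) = p(81) + p(80) - p(77) - p(75) + p(70) + p(67) - p(60) - p(56) + p(47) + p(42) - p(31) - p(25) + p(12) + p(5)
= 18004327 + 15796476 - 10619863 - 8118264 + 4087968 + 2679689 - 966467 - 526823 + 124754 + 53174 - 6842 - 1958 + 77 + 7
= 20506255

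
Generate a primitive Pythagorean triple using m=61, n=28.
(2937, 3416, 4505)

Euclid's formula: a = m² - n², b = 2mn, c = m² + n²
m = 61, n = 28
a = 61² - 28² = 3721 - 784 = 2937
b = 2 × 61 × 28 = 3416
c = 61² + 28² = 3721 + 784 = 4505
Verification: 2937² + 3416² = 8625969 + 11669056 = 20295025 = 4505² ✓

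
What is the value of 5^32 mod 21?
4

Repeated squaring. Binary of 32 = 100000.
5^1 ≡ 5 (mod 21); 5^2 ≡ 4 (mod 21); 5^4 ≡ 16 (mod 21); 5^8 ≡ 4 (mod 21); 5^16 ≡ 16 (mod 21); 5^32 ≡ 4 (mod 21)
5^32 = 5^32 ≡ 4 (mod 21)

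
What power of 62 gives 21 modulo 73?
21

Baby-step giant-step with step n = ⌈√73⌉ = 9.
Baby steps 62^j mod 73 (j:value) for j=0..8: 0:1, 1:62, 2:48, 3:56, 4:41, 5:60, 6:70, 7:33, 8:2.
Giant-step multiplier: 62^(-9) ≡ 62^(72-9) = 62^63 ≡ 63 (mod 73).
Giant steps γ_i = 21·63^i mod 73: γ_0=21, γ_1=9, γ_2=56 (in table at j=3).
x = i·n + j = 2·9 + 3 = 21.
Check: 62^21 ≡ 21 (mod 73).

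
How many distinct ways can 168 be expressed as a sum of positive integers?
228204732751

p(n) counts ways to write n as a sum of positive integers (order ignored).
Euler's pentagonal recurrence: p(k) = p(k-1) + p(k-2) - p(k-5) - p(k-7) + p(k-12) + p(k-15) - ... (offsets j(3j∓1)/2, signs ++--, p(0)=1, p(<0)=0).
DP table for k = 0..167: p(0)=1, p(1)=1, p(2)=2, p(3)=3, p(4)=5, p(5)=7, p(6)=11, p(7)=15, p(8)=22, p(9)=30, p(10)=42, p(11)=56, p(12)=77, p(13)=101, p(14)=135, p(15)=176, p(16)=231, p(17)=297, p(18)=385, p(19)=490, p(20)=627, p(21)=792, p(22)=1002, p(23)=1255, p(24)=1575, p(25)=1958, p(26)=2436, p(27)=3010, p(28)=3718, p(29)=4565, p(30)=5604, p(31)=6842, p(32)=8349, p(33)=10143, p(34)=12310, p(35)=14883, p(36)=17977, p(37)=21637, p(38)=26015, p(39)=31185, p(40)=37338, p(41)=44583, p(42)=53174, p(43)=63261, p(44)=75175, p(45)=89134, p(46)=105558, p(47)=124754, p(48)=147273, p(49)=173525, p(50)=204226, p(51)=239943, p(52)=281589, p(53)=329931, p(54)=386155, p(55)=451276, p(56)=526823, p(57)=614154, p(58)=715220, p(59)=831820, p(60)=966467, p(61)=1121505, p(62)=1300156, p(63)=1505499, p(64)=1741630, p(65)=2012558, p(66)=2323520, p(67)=2679689, p(68)=3087735, p(69)=3554345, p(70)=4087968, p(71)=4697205, p(72)=5392783, p(73)=6185689, p(74)=7089500, p(75)=8118264, p(76)=9289091, p(77)=10619863, p(78)=12132164, p(79)=13848650, p(80)=15796476, p(81)=18004327, p(82)=20506255, p(83)=23338469, p(84)=26543660, p(85)=30167357, p(86)=34262962, p(87)=38887673, p(88)=44108109, p(89)=49995925, p(90)=56634173, p(91)=64112359, p(92)=72533807, p(93)=82010177, p(94)=92669720, p(95)=104651419, p(96)=118114304, p(97)=133230930, p(98)=150198136, p(99)=169229875, p(100)=190569292, p(101)=214481126, p(102)=241265379, p(103)=271248950, p(104)=304801365, p(105)=342325709, p(106)=384276336, p(107)=431149389, p(108)=483502844, p(109)=541946240, p(110)=607163746, p(111)=679903203, p(112)=761002156, p(113)=851376628, p(114)=952050665, p(115)=1064144451, p(116)=1188908248, p(117)=1327710076, p(118)=1482074143, p(119)=1653668665, p(120)=1844349560, p(121)=2056148051, p(122)=2291320912, p(123)=2552338241, p(124)=2841940500, p(125)=3163127352, p(126)=3519222692, p(127)=3913864295, p(128)=4351078600, p(129)=4835271870, p(130)=5371315400, p(131)=5964539504, p(132)=6620830889, p(133)=7346629512, p(134)=8149040695, p(135)=9035836076, p(136)=10015581680, p(137)=11097645016, p(138)=12292341831, p(139)=13610949895, p(140)=15065878135, p(141)=16670689208, p(142)=18440293320, p(143)=20390982757, p(144)=22540654445, p(145)=24908858009, p(146)=27517052599, p(147)=30388671978, p(148)=33549419497, p(149)=37027355200, p(150)=40853235313, p(151)=45060624582, p(152)=49686288421, p(153)=54770336324, p(154)=60356673280, p(155)=66493182097, p(156)=73232243759, p(157)=80630964769, p(158)=88751778802, p(159)=97662728555, p(160)=107438159466, p(161)=118159068427, p(162)=129913904637, p(163)=142798995930, p(164)=156919475295, p(165)=172389800255, p(166)=189334822579, p(167)=207890420102.
Final step: p(168) = p(167) + p(166) - p(163) - p(161) + p(156) + p(153) - p(146) - p(142) + p(133) + p(128) - p(117) - p(111) + p(98) + p(91) - p(76) - p(68) + p(51) + p(42) - p(23) - p(13)
= 207890420102 + 189334822579 - 142798995930 - 118159068427 + 73232243759 + 54770336324 - 27517052599 - 18440293320 + 7346629512 + 4351078600 - 1327710076 - 679903203 + 150198136 + 64112359 - 9289091 - 3087735 + 239943 + 53174 - 1255 - 101
= 228204732751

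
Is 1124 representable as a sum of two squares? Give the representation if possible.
10² + 32² (a=10, b=32)

Factorization: 1124 = 2^2 × 281
By Fermat: n is sum of two squares iff every prime p ≡ 3 (mod 4) appears to even power.
All primes ≡ 3 (mod 4) appear to even power.
Search a = 0, 1, 2, … for 1124 - a² a perfect square: first hit at a = 10: 1124 - 100 = 1024 = 32².
1124 = 10² + 32² = 100 + 1024 ✓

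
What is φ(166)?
82

166 = 2 × 83
φ(n) = n × ∏(1 - 1/p) for each prime p dividing n
φ(166) = 166 × (1 - 1/2) × (1 - 1/83) = 82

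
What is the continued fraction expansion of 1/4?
[0; 4]

Euclidean algorithm steps:
1 = 0 × 4 + 1
4 = 4 × 1 + 0
Continued fraction: [0; 4]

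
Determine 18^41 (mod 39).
18

Repeated squaring. Binary of 41 = 101001.
18^1 ≡ 18 (mod 39); 18^2 ≡ 12 (mod 39); 18^4 ≡ 27 (mod 39); 18^8 ≡ 27 (mod 39); 18^16 ≡ 27 (mod 39); 18^32 ≡ 27 (mod 39)
18^41 = 18^1 × 18^8 × 18^32 ≡ 18 (mod 39)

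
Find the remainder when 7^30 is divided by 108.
73

Repeated squaring. Binary of 30 = 11110.
7^1 ≡ 7 (mod 108); 7^2 ≡ 49 (mod 108); 7^4 ≡ 25 (mod 108); 7^8 ≡ 85 (mod 108); 7^16 ≡ 97 (mod 108)
7^30 = 7^2 × 7^4 × 7^8 × 7^16 ≡ 73 (mod 108)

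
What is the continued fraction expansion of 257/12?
[21; 2, 2, 2]

Euclidean algorithm steps:
257 = 21 × 12 + 5
12 = 2 × 5 + 2
5 = 2 × 2 + 1
2 = 2 × 1 + 0
Continued fraction: [21; 2, 2, 2]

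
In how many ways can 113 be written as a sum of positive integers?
851376628

p(n) counts ways to write n as a sum of positive integers (order ignored).
Euler's pentagonal recurrence: p(k) = p(k-1) + p(k-2) - p(k-5) - p(k-7) + p(k-12) + p(k-15) - ... (offsets j(3j∓1)/2, signs ++--, p(0)=1, p(<0)=0).
DP table for k = 0..112: p(0)=1, p(1)=1, p(2)=2, p(3)=3, p(4)=5, p(5)=7, p(6)=11, p(7)=15, p(8)=22, p(9)=30, p(10)=42, p(11)=56, p(12)=77, p(13)=101, p(14)=135, p(15)=176, p(16)=231, p(17)=297, p(18)=385, p(19)=490, p(20)=627, p(21)=792, p(22)=1002, p(23)=1255, p(24)=1575, p(25)=1958, p(26)=2436, p(27)=3010, p(28)=3718, p(29)=4565, p(30)=5604, p(31)=6842, p(32)=8349, p(33)=10143, p(34)=12310, p(35)=14883, p(36)=17977, p(37)=21637, p(38)=26015, p(39)=31185, p(40)=37338, p(41)=44583, p(42)=53174, p(43)=63261, p(44)=75175, p(45)=89134, p(46)=105558, p(47)=124754, p(48)=147273, p(49)=173525, p(50)=204226, p(51)=239943, p(52)=281589, p(53)=329931, p(54)=386155, p(55)=451276, p(56)=526823, p(57)=614154, p(58)=715220, p(59)=831820, p(60)=966467, p(61)=1121505, p(62)=1300156, p(63)=1505499, p(64)=1741630, p(65)=2012558, p(66)=2323520, p(67)=2679689, p(68)=3087735, p(69)=3554345, p(70)=4087968, p(71)=4697205, p(72)=5392783, p(73)=6185689, p(74)=7089500, p(75)=8118264, p(76)=9289091, p(77)=10619863, p(78)=12132164, p(79)=13848650, p(80)=15796476, p(81)=18004327, p(82)=20506255, p(83)=23338469, p(84)=26543660, p(85)=30167357, p(86)=34262962, p(87)=38887673, p(88)=44108109, p(89)=49995925, p(90)=56634173, p(91)=64112359, p(92)=72533807, p(93)=82010177, p(94)=92669720, p(95)=104651419, p(96)=118114304, p(97)=133230930, p(98)=150198136, p(99)=169229875, p(100)=190569292, p(101)=214481126, p(102)=241265379, p(103)=271248950, p(104)=304801365, p(105)=342325709, p(106)=384276336, p(107)=431149389, p(108)=483502844, p(109)=541946240, p(110)=607163746, p(111)=679903203, p(112)=761002156.
Final step: p(113) = p(112) + p(111) - p(108) - p(106) + p(101) + p(98) - p(91) - p(87) + p(78) + p(73) - p(62) - p(56) + p(43) + p(36) - p(21) - p(13)
= 761002156 + 679903203 - 483502844 - 384276336 + 214481126 + 150198136 - 64112359 - 38887673 + 12132164 + 6185689 - 1300156 - 526823 + 63261 + 17977 - 792 - 101
= 851376628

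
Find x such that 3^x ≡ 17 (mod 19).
16

Baby-step giant-step with step n = ⌈√19⌉ = 5.
Baby steps 3^j mod 19 (j:value) for j=0..4: 0:1, 1:3, 2:9, 3:8, 4:5.
Giant-step multiplier: 3^(-5) ≡ 3^(18-5) = 3^13 ≡ 14 (mod 19).
Giant steps γ_i = 17·14^i mod 19: γ_0=17, γ_1=10, γ_2=7, γ_3=3 (in table at j=1).
x = i·n + j = 3·5 + 1 = 16.
Check: 3^16 ≡ 17 (mod 19).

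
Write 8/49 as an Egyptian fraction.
1/7 + 1/49

Greedy algorithm:
8/49: ceiling(49/8) = 7, use 1/7
1/49: ceiling(49/1) = 49, use 1/49
Result: 8/49 = 1/7 + 1/49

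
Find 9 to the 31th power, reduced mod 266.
177

Repeated squaring. Binary of 31 = 11111.
9^1 ≡ 9 (mod 266); 9^2 ≡ 81 (mod 266); 9^4 ≡ 177 (mod 266); 9^8 ≡ 207 (mod 266); 9^16 ≡ 23 (mod 266)
9^31 = 9^1 × 9^2 × 9^4 × 9^8 × 9^16 ≡ 177 (mod 266)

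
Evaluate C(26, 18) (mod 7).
1

Using Lucas' theorem:
Write n=26 and k=18 in base 7:
n in base 7: [3, 5]
k in base 7: [2, 4]
C(26,18) mod 7 = ∏ C(n_i, k_i) mod 7
Digit binomials (mod 7): C(3,2) = 3; C(5,4) = 5
Product: 3 × 5 = 15 ≡ 1 (mod 7)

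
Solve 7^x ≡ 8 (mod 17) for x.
14

Baby-step giant-step with step n = ⌈√17⌉ = 5.
Baby steps 7^j mod 17 (j:value) for j=0..4: 0:1, 1:7, 2:15, 3:3, 4:4.
Giant-step multiplier: 7^(-5) ≡ 7^(16-5) = 7^11 ≡ 14 (mod 17).
Giant steps γ_i = 8·14^i mod 17: γ_0=8, γ_1=10, γ_2=4 (in table at j=4).
x = i·n + j = 2·5 + 4 = 14.
Check: 7^14 ≡ 8 (mod 17).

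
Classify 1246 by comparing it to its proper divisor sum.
deficient

Proper divisors of 1246: sum = 1 + 2 + 7 + 14 + 89 + 178 + 623 = 914
Since 914 < 1246, 1246 is deficient.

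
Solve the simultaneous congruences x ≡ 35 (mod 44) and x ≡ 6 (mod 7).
167

Using Chinese Remainder Theorem:
M = 44 × 7 = 308
M1 = 7, M2 = 44
y1 = 7^(-1) mod 44 = 19
y2 = 44^(-1) mod 7 = 4
x = (35×7×19 + 6×44×4) mod 308 = 167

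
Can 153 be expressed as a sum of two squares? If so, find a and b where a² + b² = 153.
3² + 12² (a=3, b=12)

Factorization: 153 = 3^2 × 17
By Fermat: n is sum of two squares iff every prime p ≡ 3 (mod 4) appears to even power.
All primes ≡ 3 (mod 4) appear to even power.
Search a = 0, 1, 2, … for 153 - a² a perfect square: first hit at a = 3: 153 - 9 = 144 = 12².
153 = 3² + 12² = 9 + 144 ✓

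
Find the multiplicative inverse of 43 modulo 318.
37

gcd(43, 318) = 1, so the inverse exists.
Extended Euclidean algorithm on (318, 43):
318 = 7 × 43 + 17  ⟹  17 = (1)·318 + (-7)·43
43 = 2 × 17 + 9  ⟹  9 = (-2)·318 + (15)·43
17 = 1 × 9 + 8  ⟹  8 = (3)·318 + (-22)·43
9 = 1 × 8 + 1  ⟹  1 = (-5)·318 + (37)·43
So (37)·43 ≡ 1 (mod 318), i.e. 43^(-1) ≡ 37 (mod 318).
Check: 43 × 37 = 1591 ≡ 1 (mod 318)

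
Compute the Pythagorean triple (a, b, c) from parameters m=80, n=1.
(6399, 160, 6401)

Euclid's formula: a = m² - n², b = 2mn, c = m² + n²
m = 80, n = 1
a = 80² - 1² = 6400 - 1 = 6399
b = 2 × 80 × 1 = 160
c = 80² + 1² = 6400 + 1 = 6401
Verification: 6399² + 160² = 40947201 + 25600 = 40972801 = 6401² ✓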